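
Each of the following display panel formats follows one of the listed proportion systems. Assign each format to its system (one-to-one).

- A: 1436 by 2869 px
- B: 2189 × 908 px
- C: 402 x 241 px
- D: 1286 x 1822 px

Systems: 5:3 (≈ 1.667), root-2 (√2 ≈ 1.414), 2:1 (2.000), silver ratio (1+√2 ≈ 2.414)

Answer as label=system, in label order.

A=2:1, B=silver ratio, C=5:3, D=root-2

Ratios: A ≈ 1.998; B ≈ 2.411; C ≈ 1.668; D ≈ 1.417.
Targets: 5:3 ≈ 1.667; root-2 ≈ 1.414; 2:1 ≈ 2.000; silver ratio ≈ 2.414.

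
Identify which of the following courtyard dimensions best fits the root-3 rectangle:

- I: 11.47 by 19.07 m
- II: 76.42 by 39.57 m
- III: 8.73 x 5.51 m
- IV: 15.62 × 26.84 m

Ratios (long/short): I ≈ 1.663; II ≈ 1.931; III ≈ 1.584; IV ≈ 1.718.
root-3 ≈ 1.732; option IV is nearest (Δ 0.014).

IV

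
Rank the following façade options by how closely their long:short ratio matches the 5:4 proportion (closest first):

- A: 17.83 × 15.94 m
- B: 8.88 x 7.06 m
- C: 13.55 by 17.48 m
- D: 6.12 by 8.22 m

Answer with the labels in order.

A: 17.83/15.94 ≈ 1.119 → |1.119 − 1.250| = 0.131
B: 8.88/7.06 ≈ 1.258 → |1.258 − 1.250| = 0.008
C: 17.48/13.55 ≈ 1.290 → |1.290 − 1.250| = 0.040
D: 8.22/6.12 ≈ 1.343 → |1.343 − 1.250| = 0.093

B, C, D, A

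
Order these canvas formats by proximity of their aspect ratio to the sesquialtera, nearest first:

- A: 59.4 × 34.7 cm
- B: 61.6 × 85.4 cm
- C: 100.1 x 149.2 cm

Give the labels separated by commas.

C, B, A

Ratios: A = 59.4 / 34.7 ≈ 1.712; B = 85.4 / 61.6 ≈ 1.386; C = 149.2 / 100.1 ≈ 1.491.
|Δ from 1.500|: A 0.212; B 0.114; C 0.009.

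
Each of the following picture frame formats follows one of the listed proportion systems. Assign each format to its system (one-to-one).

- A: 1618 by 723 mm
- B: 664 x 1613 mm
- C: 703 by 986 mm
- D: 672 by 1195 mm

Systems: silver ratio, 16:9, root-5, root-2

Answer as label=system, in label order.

A=root-5, B=silver ratio, C=root-2, D=16:9

A = 1618/723 ≈ 2.238 → root-5 (2.236)
B = 1613/664 ≈ 2.429 → silver ratio (2.414)
C = 986/703 ≈ 1.403 → root-2 (1.414)
D = 1195/672 ≈ 1.778 → 16:9 (1.778)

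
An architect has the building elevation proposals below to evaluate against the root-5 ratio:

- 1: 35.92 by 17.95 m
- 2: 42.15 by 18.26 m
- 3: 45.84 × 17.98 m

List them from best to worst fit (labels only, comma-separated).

1: 35.92/17.95 ≈ 2.001 → |2.001 − 2.236| = 0.235
2: 42.15/18.26 ≈ 2.308 → |2.308 − 2.236| = 0.072
3: 45.84/17.98 ≈ 2.549 → |2.549 − 2.236| = 0.313

2, 1, 3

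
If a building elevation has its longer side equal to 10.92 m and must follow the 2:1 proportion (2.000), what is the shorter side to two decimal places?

5.46 m

2:1 = 2.00000.
Shorter side = 10.92 ÷ 2.00000 ≈ 5.4600 → 5.46 m.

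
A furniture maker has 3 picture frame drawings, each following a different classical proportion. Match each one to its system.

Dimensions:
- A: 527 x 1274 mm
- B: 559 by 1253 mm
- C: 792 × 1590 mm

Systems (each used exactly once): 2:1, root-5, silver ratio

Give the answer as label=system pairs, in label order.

A=silver ratio, B=root-5, C=2:1

Ratios: A ≈ 2.417; B ≈ 2.242; C ≈ 2.008.
Targets: 2:1 ≈ 2.000; root-5 ≈ 2.236; silver ratio ≈ 2.414.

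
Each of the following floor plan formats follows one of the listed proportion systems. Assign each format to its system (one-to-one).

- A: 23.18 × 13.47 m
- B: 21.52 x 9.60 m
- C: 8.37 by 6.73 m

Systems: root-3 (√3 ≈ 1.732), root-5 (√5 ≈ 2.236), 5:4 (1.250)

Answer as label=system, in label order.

A=root-3, B=root-5, C=5:4

A = 23.18/13.47 ≈ 1.721 → root-3 (1.732)
B = 21.52/9.60 ≈ 2.242 → root-5 (2.236)
C = 8.37/6.73 ≈ 1.244 → 5:4 (1.250)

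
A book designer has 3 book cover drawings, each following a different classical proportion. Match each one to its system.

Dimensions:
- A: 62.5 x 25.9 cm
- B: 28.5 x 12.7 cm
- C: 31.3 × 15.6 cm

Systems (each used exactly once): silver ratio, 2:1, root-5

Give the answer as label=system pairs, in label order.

A=silver ratio, B=root-5, C=2:1

A = 62.5/25.9 ≈ 2.413 → silver ratio (2.414)
B = 28.5/12.7 ≈ 2.244 → root-5 (2.236)
C = 31.3/15.6 ≈ 2.006 → 2:1 (2.000)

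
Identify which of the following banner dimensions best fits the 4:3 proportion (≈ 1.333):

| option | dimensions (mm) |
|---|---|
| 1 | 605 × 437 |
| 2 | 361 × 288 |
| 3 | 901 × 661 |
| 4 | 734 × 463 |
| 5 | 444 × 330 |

5

Target 4:3 ≈ 1.333.
1: 1.384 (Δ0.051)  2: 1.253 (Δ0.080)  3: 1.363 (Δ0.030)  4: 1.585 (Δ0.252)  5: 1.345 (Δ0.012)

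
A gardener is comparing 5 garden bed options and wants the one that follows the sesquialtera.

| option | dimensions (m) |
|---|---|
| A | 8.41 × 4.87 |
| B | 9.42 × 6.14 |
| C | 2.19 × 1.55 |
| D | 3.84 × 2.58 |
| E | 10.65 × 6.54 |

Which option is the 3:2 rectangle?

D

Ratios (long/short): A ≈ 1.727; B ≈ 1.534; C ≈ 1.413; D ≈ 1.488; E ≈ 1.628.
3:2 ≈ 1.500; option D is nearest (Δ 0.012).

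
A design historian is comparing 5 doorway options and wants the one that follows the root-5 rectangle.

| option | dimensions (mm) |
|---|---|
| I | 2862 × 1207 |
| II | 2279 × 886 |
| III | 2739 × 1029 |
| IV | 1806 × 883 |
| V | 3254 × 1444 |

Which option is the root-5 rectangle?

Target root-5 ≈ 2.236.
I: 2.371 (Δ0.135)  II: 2.572 (Δ0.336)  III: 2.662 (Δ0.426)  IV: 2.045 (Δ0.191)  V: 2.253 (Δ0.017)

V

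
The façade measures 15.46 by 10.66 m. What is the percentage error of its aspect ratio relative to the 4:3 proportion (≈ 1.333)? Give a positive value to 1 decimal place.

8.8%

Ratio = 15.46 / 10.66 ≈ 1.4503.
Ideal 4:3 ≈ 1.3333. |1.4503 − 1.3333| / 1.3333 ≈ 8.78% → 8.8%.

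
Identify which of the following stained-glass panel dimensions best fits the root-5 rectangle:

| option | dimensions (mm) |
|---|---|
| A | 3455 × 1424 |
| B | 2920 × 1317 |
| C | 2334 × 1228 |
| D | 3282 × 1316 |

Ratios (long/short): A ≈ 2.426; B ≈ 2.217; C ≈ 1.901; D ≈ 2.494.
root-5 ≈ 2.236; option B is nearest (Δ 0.019).

B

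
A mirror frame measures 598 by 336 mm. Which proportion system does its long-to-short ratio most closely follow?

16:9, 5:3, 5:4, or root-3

Ratio = 598 / 336 ≈ 1.780.
Distances: 16:9 1.778 (Δ 0.002); 5:3 1.667 (Δ 0.113); 5:4 1.250 (Δ 0.530); root-3 1.732 (Δ 0.048).

16:9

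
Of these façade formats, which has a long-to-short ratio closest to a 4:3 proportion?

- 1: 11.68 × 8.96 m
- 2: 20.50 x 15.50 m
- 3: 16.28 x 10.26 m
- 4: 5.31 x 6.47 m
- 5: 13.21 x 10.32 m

Ratios (long/short): 1 ≈ 1.304; 2 ≈ 1.323; 3 ≈ 1.587; 4 ≈ 1.218; 5 ≈ 1.280.
4:3 ≈ 1.333; option 2 is nearest (Δ 0.010).

2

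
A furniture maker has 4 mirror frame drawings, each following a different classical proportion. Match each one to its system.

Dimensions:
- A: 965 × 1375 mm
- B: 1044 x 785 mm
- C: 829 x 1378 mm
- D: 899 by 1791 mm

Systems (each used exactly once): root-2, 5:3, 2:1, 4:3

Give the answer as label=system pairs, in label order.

Ratios: A ≈ 1.425; B ≈ 1.330; C ≈ 1.662; D ≈ 1.992.
Targets: root-2 ≈ 1.414; 5:3 ≈ 1.667; 2:1 ≈ 2.000; 4:3 ≈ 1.333.

A=root-2, B=4:3, C=5:3, D=2:1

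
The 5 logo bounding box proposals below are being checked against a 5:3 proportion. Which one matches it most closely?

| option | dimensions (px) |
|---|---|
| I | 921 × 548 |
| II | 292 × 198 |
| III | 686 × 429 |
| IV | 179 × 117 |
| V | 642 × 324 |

Target 5:3 ≈ 1.667.
I: 1.681 (Δ0.014)  II: 1.475 (Δ0.192)  III: 1.599 (Δ0.068)  IV: 1.530 (Δ0.137)  V: 1.981 (Δ0.314)

I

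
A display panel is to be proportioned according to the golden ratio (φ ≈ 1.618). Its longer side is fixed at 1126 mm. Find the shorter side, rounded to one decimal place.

695.9 mm

golden ratio ≈ 1.61803.
Shorter side = 1126 ÷ 1.61803 ≈ 695.908 → 695.9 mm.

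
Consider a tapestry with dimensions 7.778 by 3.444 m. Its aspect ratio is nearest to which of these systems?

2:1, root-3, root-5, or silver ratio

7.778/3.444 ≈ 2.258. Nearest candidates are root-5 (2.236, off by 0.022) and silver ratio (2.414, off by 0.156).

root-5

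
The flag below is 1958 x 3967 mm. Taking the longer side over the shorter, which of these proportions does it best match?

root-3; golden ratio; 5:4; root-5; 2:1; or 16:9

2:1

3967/1958 ≈ 2.026. Nearest candidates are 2:1 (2.000, off by 0.026) and root-5 (2.236, off by 0.210).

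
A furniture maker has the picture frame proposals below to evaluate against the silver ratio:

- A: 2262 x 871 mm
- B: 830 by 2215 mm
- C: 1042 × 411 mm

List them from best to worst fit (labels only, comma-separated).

C, A, B

Ratios: A = 2262 / 871 ≈ 2.597; B = 2215 / 830 ≈ 2.669; C = 1042 / 411 ≈ 2.535.
|Δ from 2.414|: A 0.183; B 0.255; C 0.121.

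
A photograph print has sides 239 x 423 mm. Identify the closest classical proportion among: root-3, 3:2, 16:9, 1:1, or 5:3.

423/239 ≈ 1.770. Nearest candidates are 16:9 (1.778, off by 0.008) and root-3 (1.732, off by 0.038).

16:9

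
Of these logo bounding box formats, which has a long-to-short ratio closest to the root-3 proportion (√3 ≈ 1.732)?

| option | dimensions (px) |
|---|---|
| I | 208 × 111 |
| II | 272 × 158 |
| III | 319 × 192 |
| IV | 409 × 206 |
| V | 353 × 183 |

II

Ratios (long/short): I ≈ 1.874; II ≈ 1.722; III ≈ 1.661; IV ≈ 1.985; V ≈ 1.929.
root-3 ≈ 1.732; option II is nearest (Δ 0.010).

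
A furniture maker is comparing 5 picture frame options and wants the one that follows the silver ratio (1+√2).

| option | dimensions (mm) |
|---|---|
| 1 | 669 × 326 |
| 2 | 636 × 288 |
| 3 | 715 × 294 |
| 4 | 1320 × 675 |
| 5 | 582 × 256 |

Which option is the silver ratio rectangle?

Target silver ratio ≈ 2.414.
1: 2.052 (Δ0.362)  2: 2.208 (Δ0.206)  3: 2.432 (Δ0.018)  4: 1.956 (Δ0.458)  5: 2.273 (Δ0.141)

3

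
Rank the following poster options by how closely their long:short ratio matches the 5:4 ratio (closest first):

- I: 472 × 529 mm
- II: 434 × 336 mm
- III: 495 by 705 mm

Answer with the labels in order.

II, I, III

I: 529/472 ≈ 1.121 → |1.121 − 1.250| = 0.129
II: 434/336 ≈ 1.292 → |1.292 − 1.250| = 0.042
III: 705/495 ≈ 1.424 → |1.424 − 1.250| = 0.174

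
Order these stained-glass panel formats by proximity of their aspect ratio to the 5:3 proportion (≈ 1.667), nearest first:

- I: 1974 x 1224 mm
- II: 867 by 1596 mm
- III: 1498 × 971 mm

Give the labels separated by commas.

I, III, II

Ratios: I = 1974 / 1224 ≈ 1.613; II = 1596 / 867 ≈ 1.841; III = 1498 / 971 ≈ 1.543.
|Δ from 1.667|: I 0.054; II 0.174; III 0.124.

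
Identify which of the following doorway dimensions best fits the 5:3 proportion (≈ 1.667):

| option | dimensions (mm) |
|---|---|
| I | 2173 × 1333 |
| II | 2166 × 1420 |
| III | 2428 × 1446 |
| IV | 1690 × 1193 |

III

Ratios (long/short): I ≈ 1.630; II ≈ 1.525; III ≈ 1.679; IV ≈ 1.417.
5:3 ≈ 1.667; option III is nearest (Δ 0.012).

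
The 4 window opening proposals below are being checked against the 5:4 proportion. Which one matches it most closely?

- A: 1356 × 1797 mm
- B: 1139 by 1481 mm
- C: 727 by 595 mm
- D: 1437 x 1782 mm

D

Ratios (long/short): A ≈ 1.325; B ≈ 1.300; C ≈ 1.222; D ≈ 1.240.
5:4 ≈ 1.250; option D is nearest (Δ 0.010).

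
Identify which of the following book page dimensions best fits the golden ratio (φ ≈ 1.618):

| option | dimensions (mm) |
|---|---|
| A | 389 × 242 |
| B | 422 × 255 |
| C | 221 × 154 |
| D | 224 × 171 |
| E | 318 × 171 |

Ratios (long/short): A ≈ 1.607; B ≈ 1.655; C ≈ 1.435; D ≈ 1.310; E ≈ 1.860.
golden ratio ≈ 1.618; option A is nearest (Δ 0.011).

A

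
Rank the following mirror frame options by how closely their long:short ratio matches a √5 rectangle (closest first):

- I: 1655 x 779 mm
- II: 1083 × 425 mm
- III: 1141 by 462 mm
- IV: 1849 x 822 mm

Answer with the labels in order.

Ratios: I = 1655 / 779 ≈ 2.125; II = 1083 / 425 ≈ 2.548; III = 1141 / 462 ≈ 2.470; IV = 1849 / 822 ≈ 2.249.
|Δ from 2.236|: I 0.111; II 0.312; III 0.234; IV 0.013.

IV, I, III, II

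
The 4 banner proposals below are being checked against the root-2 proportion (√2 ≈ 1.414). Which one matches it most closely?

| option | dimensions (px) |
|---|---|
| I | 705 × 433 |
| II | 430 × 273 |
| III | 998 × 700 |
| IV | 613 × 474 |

III

Target root-2 ≈ 1.414.
I: 1.628 (Δ0.214)  II: 1.575 (Δ0.161)  III: 1.426 (Δ0.012)  IV: 1.293 (Δ0.121)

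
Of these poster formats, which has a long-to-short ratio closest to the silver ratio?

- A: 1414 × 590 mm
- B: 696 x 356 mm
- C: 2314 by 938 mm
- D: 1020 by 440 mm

Ratios (long/short): A ≈ 2.397; B ≈ 1.955; C ≈ 2.467; D ≈ 2.318.
silver ratio ≈ 2.414; option A is nearest (Δ 0.017).

A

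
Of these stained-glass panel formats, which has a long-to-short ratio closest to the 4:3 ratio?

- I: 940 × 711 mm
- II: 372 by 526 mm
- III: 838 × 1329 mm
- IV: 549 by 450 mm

Ratios (long/short): I ≈ 1.322; II ≈ 1.414; III ≈ 1.586; IV ≈ 1.220.
4:3 ≈ 1.333; option I is nearest (Δ 0.011).

I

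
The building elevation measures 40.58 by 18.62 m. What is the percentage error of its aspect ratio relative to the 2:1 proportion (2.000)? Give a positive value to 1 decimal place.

Ratio = 40.58 / 18.62 ≈ 2.1794.
Ideal 2:1 = 2.0000. |2.1794 − 2.0000| / 2.0000 ≈ 8.97% → 9.0%.

9.0%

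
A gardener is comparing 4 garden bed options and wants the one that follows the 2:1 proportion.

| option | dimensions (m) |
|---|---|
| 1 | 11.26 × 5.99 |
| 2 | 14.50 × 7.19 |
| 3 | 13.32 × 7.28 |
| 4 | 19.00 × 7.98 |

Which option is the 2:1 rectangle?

Target 2:1 ≈ 2.000.
1: 1.880 (Δ0.120)  2: 2.017 (Δ0.017)  3: 1.830 (Δ0.170)  4: 2.381 (Δ0.381)

2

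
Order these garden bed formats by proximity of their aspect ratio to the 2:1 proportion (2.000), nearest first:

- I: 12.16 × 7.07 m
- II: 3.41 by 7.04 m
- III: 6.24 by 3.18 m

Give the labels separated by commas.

I: 12.16/7.07 ≈ 1.720 → |1.720 − 2.000| = 0.280
II: 7.04/3.41 ≈ 2.065 → |2.065 − 2.000| = 0.065
III: 6.24/3.18 ≈ 1.962 → |1.962 − 2.000| = 0.038

III, II, I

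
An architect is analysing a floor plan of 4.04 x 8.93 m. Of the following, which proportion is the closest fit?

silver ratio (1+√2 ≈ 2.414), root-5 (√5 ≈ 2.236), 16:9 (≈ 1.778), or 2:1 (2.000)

8.93/4.04 ≈ 2.210. Nearest candidates are root-5 (2.236, off by 0.026) and silver ratio (2.414, off by 0.204).

root-5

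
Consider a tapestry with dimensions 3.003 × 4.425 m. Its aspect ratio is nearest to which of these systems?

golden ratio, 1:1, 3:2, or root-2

4.425/3.003 ≈ 1.474. Nearest candidates are 3:2 (1.500, off by 0.026) and root-2 (1.414, off by 0.060).

3:2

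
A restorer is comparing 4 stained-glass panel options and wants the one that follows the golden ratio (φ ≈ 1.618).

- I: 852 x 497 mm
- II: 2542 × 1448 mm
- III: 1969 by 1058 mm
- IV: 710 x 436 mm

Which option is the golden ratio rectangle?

Ratios (long/short): I ≈ 1.714; II ≈ 1.756; III ≈ 1.861; IV ≈ 1.628.
golden ratio ≈ 1.618; option IV is nearest (Δ 0.010).

IV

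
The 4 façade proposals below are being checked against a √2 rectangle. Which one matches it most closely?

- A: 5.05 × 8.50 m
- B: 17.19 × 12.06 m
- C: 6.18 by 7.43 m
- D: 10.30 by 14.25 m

Target root-2 ≈ 1.414.
A: 1.683 (Δ0.269)  B: 1.425 (Δ0.011)  C: 1.202 (Δ0.212)  D: 1.383 (Δ0.031)

B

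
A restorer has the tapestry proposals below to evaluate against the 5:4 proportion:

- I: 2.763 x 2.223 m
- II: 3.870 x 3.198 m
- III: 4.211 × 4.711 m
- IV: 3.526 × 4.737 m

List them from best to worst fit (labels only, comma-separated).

I, II, IV, III

Ratios: I = 2.763 / 2.223 ≈ 1.243; II = 3.870 / 3.198 ≈ 1.210; III = 4.711 / 4.211 ≈ 1.119; IV = 4.737 / 3.526 ≈ 1.343.
|Δ from 1.250|: I 0.007; II 0.040; III 0.131; IV 0.093.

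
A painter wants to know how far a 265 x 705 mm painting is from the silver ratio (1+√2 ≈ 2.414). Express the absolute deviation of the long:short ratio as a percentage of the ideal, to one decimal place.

10.2%

Ratio = 705 / 265 ≈ 2.6604.
Ideal silver ratio ≈ 2.4142. |2.6604 − 2.4142| / 2.4142 ≈ 10.20% → 10.2%.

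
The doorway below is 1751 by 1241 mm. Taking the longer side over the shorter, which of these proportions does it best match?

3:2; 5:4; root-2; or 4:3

root-2

1751/1241 ≈ 1.411. Nearest candidates are root-2 (1.414, off by 0.003) and 4:3 (1.333, off by 0.078).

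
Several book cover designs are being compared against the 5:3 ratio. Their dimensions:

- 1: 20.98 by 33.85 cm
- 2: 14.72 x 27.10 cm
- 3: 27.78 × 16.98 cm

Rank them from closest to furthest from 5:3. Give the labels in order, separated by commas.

1: 33.85/20.98 ≈ 1.613 → |1.613 − 1.667| = 0.054
2: 27.10/14.72 ≈ 1.841 → |1.841 − 1.667| = 0.174
3: 27.78/16.98 ≈ 1.636 → |1.636 − 1.667| = 0.031

3, 1, 2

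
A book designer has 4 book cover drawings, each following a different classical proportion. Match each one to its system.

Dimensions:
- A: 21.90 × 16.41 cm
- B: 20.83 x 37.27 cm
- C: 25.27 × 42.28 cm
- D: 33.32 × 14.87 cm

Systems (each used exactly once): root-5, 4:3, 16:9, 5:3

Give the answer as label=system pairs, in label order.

Ratios: A ≈ 1.335; B ≈ 1.789; C ≈ 1.673; D ≈ 2.241.
Targets: root-5 ≈ 2.236; 4:3 ≈ 1.333; 16:9 ≈ 1.778; 5:3 ≈ 1.667.

A=4:3, B=16:9, C=5:3, D=root-5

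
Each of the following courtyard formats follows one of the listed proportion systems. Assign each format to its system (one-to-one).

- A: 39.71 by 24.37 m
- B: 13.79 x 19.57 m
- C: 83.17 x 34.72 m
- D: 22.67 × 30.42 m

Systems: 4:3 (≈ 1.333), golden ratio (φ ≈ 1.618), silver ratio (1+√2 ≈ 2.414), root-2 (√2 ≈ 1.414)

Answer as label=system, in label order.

Ratios: A ≈ 1.629; B ≈ 1.419; C ≈ 2.395; D ≈ 1.342.
Targets: 4:3 ≈ 1.333; golden ratio ≈ 1.618; silver ratio ≈ 2.414; root-2 ≈ 1.414.

A=golden ratio, B=root-2, C=silver ratio, D=4:3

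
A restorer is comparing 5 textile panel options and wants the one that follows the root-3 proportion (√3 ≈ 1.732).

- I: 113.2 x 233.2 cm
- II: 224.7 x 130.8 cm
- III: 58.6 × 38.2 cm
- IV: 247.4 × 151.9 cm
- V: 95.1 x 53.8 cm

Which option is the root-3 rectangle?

Ratios (long/short): I ≈ 2.060; II ≈ 1.718; III ≈ 1.534; IV ≈ 1.629; V ≈ 1.768.
root-3 ≈ 1.732; option II is nearest (Δ 0.014).

II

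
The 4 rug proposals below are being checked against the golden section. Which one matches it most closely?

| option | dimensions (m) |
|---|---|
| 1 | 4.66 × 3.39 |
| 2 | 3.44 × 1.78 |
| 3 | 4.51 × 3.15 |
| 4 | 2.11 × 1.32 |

4

Ratios (long/short): 1 ≈ 1.375; 2 ≈ 1.933; 3 ≈ 1.432; 4 ≈ 1.598.
golden ratio ≈ 1.618; option 4 is nearest (Δ 0.020).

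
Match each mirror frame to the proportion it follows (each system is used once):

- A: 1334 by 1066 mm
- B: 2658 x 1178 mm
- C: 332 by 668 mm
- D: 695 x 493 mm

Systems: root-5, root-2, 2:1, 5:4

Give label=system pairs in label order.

A=5:4, B=root-5, C=2:1, D=root-2

A = 1334/1066 ≈ 1.251 → 5:4 (1.250)
B = 2658/1178 ≈ 2.256 → root-5 (2.236)
C = 668/332 ≈ 2.012 → 2:1 (2.000)
D = 695/493 ≈ 1.410 → root-2 (1.414)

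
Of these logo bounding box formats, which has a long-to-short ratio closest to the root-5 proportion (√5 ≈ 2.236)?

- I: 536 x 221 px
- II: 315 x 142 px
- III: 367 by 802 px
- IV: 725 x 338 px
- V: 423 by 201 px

II

Ratios (long/short): I ≈ 2.425; II ≈ 2.218; III ≈ 2.185; IV ≈ 2.145; V ≈ 2.104.
root-5 ≈ 2.236; option II is nearest (Δ 0.018).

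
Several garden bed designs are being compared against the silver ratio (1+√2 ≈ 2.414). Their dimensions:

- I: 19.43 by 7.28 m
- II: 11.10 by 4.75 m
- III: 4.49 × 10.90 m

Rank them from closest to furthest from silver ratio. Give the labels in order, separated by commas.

I: 19.43/7.28 ≈ 2.669 → |2.669 − 2.414| = 0.255
II: 11.10/4.75 ≈ 2.337 → |2.337 − 2.414| = 0.077
III: 10.90/4.49 ≈ 2.428 → |2.428 − 2.414| = 0.014

III, II, I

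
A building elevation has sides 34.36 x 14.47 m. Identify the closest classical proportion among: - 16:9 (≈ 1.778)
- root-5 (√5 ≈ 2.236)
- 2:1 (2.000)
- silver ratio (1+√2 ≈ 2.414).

Ratio = 34.36 / 14.47 ≈ 2.375.
Distances: 16:9 1.778 (Δ 0.597); root-5 2.236 (Δ 0.139); 2:1 2.000 (Δ 0.375); silver ratio 2.414 (Δ 0.039).

silver ratio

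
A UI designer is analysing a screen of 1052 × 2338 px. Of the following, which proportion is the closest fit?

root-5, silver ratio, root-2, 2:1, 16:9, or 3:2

root-5

Ratio = 2338 / 1052 ≈ 2.222.
Distances: root-5 2.236 (Δ 0.014); silver ratio 2.414 (Δ 0.192); root-2 1.414 (Δ 0.808); 2:1 2.000 (Δ 0.222); 16:9 1.778 (Δ 0.444); 3:2 1.500 (Δ 0.722).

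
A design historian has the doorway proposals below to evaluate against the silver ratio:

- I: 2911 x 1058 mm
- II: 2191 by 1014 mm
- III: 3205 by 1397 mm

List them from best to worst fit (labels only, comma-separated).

III, II, I

Ratios: I = 2911 / 1058 ≈ 2.751; II = 2191 / 1014 ≈ 2.161; III = 3205 / 1397 ≈ 2.294.
|Δ from 2.414|: I 0.337; II 0.253; III 0.120.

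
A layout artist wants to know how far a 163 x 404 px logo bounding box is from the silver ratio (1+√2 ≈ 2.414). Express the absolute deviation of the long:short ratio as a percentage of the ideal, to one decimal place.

2.7%

Ratio = 404 / 163 ≈ 2.4785.
Ideal silver ratio ≈ 2.4142. |2.4785 − 2.4142| / 2.4142 ≈ 2.66% → 2.7%.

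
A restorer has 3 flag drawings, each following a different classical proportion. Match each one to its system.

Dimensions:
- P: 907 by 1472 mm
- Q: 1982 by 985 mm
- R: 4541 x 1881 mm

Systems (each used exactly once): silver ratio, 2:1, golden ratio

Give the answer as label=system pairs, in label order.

P=golden ratio, Q=2:1, R=silver ratio

P = 1472/907 ≈ 1.623 → golden ratio (1.618)
Q = 1982/985 ≈ 2.012 → 2:1 (2.000)
R = 4541/1881 ≈ 2.414 → silver ratio (2.414)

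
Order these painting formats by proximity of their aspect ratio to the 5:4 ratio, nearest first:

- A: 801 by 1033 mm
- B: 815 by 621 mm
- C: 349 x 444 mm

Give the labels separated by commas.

Ratios: A = 1033 / 801 ≈ 1.290; B = 815 / 621 ≈ 1.312; C = 444 / 349 ≈ 1.272.
|Δ from 1.250|: A 0.040; B 0.062; C 0.022.

C, A, B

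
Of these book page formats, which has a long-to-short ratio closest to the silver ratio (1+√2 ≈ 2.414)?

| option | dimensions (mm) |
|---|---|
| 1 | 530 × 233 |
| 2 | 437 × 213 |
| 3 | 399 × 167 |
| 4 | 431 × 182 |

3

Target silver ratio ≈ 2.414.
1: 2.275 (Δ0.139)  2: 2.052 (Δ0.362)  3: 2.389 (Δ0.025)  4: 2.368 (Δ0.046)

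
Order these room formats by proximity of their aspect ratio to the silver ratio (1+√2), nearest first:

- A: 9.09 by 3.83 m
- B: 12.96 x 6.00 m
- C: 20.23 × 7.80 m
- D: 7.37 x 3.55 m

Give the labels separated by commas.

A, C, B, D

Ratios: A = 9.09 / 3.83 ≈ 2.373; B = 12.96 / 6.00 ≈ 2.160; C = 20.23 / 7.80 ≈ 2.594; D = 7.37 / 3.55 ≈ 2.076.
|Δ from 2.414|: A 0.041; B 0.254; C 0.180; D 0.338.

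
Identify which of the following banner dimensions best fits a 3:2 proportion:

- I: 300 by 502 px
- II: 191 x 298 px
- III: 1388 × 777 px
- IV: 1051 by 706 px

IV

Target 3:2 ≈ 1.500.
I: 1.673 (Δ0.173)  II: 1.560 (Δ0.060)  III: 1.786 (Δ0.286)  IV: 1.489 (Δ0.011)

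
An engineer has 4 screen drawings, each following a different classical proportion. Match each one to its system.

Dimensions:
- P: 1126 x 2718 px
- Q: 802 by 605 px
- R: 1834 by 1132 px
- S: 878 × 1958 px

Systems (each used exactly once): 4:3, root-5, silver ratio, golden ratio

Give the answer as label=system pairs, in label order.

P = 2718/1126 ≈ 2.414 → silver ratio (2.414)
Q = 802/605 ≈ 1.326 → 4:3 (1.333)
R = 1834/1132 ≈ 1.620 → golden ratio (1.618)
S = 1958/878 ≈ 2.230 → root-5 (2.236)

P=silver ratio, Q=4:3, R=golden ratio, S=root-5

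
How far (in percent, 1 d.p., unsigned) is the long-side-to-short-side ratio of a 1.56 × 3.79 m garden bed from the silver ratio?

0.6%

Ratio = 3.79 / 1.56 ≈ 2.4295.
Ideal silver ratio ≈ 2.4142. |2.4295 − 2.4142| / 2.4142 ≈ 0.63% → 0.6%.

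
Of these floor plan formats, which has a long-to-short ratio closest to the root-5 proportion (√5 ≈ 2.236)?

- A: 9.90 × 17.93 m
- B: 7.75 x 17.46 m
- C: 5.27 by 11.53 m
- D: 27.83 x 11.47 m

B

Target root-5 ≈ 2.236.
A: 1.811 (Δ0.425)  B: 2.253 (Δ0.017)  C: 2.188 (Δ0.048)  D: 2.426 (Δ0.190)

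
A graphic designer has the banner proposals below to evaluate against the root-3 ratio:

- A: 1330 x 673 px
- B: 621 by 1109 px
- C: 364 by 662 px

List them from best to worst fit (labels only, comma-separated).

B, C, A

Ratios: A = 1330 / 673 ≈ 1.976; B = 1109 / 621 ≈ 1.786; C = 662 / 364 ≈ 1.819.
|Δ from 1.732|: A 0.244; B 0.054; C 0.087.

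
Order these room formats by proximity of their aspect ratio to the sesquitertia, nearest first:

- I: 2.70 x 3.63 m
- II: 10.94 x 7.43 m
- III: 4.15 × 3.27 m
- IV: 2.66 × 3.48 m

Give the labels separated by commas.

I, IV, III, II

Ratios: I = 3.63 / 2.70 ≈ 1.344; II = 10.94 / 7.43 ≈ 1.472; III = 4.15 / 3.27 ≈ 1.269; IV = 3.48 / 2.66 ≈ 1.308.
|Δ from 1.333|: I 0.011; II 0.139; III 0.064; IV 0.025.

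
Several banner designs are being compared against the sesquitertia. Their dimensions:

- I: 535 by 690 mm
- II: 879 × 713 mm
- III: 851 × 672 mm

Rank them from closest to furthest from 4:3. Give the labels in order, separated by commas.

I: 690/535 ≈ 1.290 → |1.290 − 1.333| = 0.043
II: 879/713 ≈ 1.233 → |1.233 − 1.333| = 0.100
III: 851/672 ≈ 1.266 → |1.266 − 1.333| = 0.067

I, III, II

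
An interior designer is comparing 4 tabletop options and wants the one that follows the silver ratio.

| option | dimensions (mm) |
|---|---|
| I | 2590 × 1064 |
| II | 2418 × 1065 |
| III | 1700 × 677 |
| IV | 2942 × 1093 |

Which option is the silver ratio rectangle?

I

Ratios (long/short): I ≈ 2.434; II ≈ 2.270; III ≈ 2.511; IV ≈ 2.692.
silver ratio ≈ 2.414; option I is nearest (Δ 0.020).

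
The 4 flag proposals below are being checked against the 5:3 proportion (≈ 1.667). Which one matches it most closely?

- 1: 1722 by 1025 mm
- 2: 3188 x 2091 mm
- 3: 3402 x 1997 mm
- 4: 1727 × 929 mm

Target 5:3 ≈ 1.667.
1: 1.680 (Δ0.013)  2: 1.525 (Δ0.142)  3: 1.704 (Δ0.037)  4: 1.859 (Δ0.192)

1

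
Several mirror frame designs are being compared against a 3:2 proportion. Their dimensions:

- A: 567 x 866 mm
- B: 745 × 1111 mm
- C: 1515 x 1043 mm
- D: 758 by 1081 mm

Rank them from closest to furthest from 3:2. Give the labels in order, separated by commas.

Ratios: A = 866 / 567 ≈ 1.527; B = 1111 / 745 ≈ 1.491; C = 1515 / 1043 ≈ 1.453; D = 1081 / 758 ≈ 1.426.
|Δ from 1.500|: A 0.027; B 0.009; C 0.047; D 0.074.

B, A, C, D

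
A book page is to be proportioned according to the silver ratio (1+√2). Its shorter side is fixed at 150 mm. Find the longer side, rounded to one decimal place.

362.1 mm

silver ratio ≈ 2.41421.
Longer side = 150 × 2.41421 ≈ 362.132 → 362.1 mm.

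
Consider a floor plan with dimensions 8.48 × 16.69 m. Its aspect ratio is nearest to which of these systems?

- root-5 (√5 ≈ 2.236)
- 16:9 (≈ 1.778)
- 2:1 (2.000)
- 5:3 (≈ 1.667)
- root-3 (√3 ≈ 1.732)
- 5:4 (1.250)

16.69/8.48 ≈ 1.968. Nearest candidates are 2:1 (2.000, off by 0.032) and 16:9 (1.778, off by 0.190).

2:1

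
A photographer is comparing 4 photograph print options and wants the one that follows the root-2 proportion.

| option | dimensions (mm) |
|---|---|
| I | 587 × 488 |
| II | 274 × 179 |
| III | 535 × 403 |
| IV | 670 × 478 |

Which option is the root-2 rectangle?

IV

Ratios (long/short): I ≈ 1.203; II ≈ 1.531; III ≈ 1.328; IV ≈ 1.402.
root-2 ≈ 1.414; option IV is nearest (Δ 0.012).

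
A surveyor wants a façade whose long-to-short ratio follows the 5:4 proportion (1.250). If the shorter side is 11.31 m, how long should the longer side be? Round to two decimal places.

5:4 = 1.25000.
Longer side = 11.31 × 1.25000 ≈ 14.1375 → 14.14 m.

14.14 m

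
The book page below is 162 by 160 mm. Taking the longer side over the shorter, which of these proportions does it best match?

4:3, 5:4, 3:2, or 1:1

1:1

162/160 ≈ 1.012. Nearest candidates are 1:1 (1.000, off by 0.012) and 5:4 (1.250, off by 0.238).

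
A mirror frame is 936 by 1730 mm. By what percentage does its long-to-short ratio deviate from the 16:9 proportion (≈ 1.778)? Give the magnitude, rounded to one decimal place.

Ratio = 1730 / 936 ≈ 1.8483.
Ideal 16:9 ≈ 1.7778. |1.8483 − 1.7778| / 1.7778 ≈ 3.97% → 4.0%.

4.0%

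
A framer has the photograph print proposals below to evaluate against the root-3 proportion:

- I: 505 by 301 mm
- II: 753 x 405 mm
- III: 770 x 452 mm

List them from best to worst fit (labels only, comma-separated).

Ratios: I = 505 / 301 ≈ 1.678; II = 753 / 405 ≈ 1.859; III = 770 / 452 ≈ 1.704.
|Δ from 1.732|: I 0.054; II 0.127; III 0.028.

III, I, II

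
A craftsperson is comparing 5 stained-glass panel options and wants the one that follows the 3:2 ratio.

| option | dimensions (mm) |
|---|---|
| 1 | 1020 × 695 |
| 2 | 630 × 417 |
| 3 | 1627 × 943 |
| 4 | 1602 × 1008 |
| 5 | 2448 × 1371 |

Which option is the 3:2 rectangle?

2

Target 3:2 ≈ 1.500.
1: 1.468 (Δ0.032)  2: 1.511 (Δ0.011)  3: 1.725 (Δ0.225)  4: 1.589 (Δ0.089)  5: 1.786 (Δ0.286)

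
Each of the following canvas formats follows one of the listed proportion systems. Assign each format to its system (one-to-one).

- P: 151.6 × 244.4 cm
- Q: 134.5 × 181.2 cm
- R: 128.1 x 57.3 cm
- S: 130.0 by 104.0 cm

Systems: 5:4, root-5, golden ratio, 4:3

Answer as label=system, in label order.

P = 244.4/151.6 ≈ 1.612 → golden ratio (1.618)
Q = 181.2/134.5 ≈ 1.347 → 4:3 (1.333)
R = 128.1/57.3 ≈ 2.236 → root-5 (2.236)
S = 130.0/104.0 ≈ 1.250 → 5:4 (1.250)

P=golden ratio, Q=4:3, R=root-5, S=5:4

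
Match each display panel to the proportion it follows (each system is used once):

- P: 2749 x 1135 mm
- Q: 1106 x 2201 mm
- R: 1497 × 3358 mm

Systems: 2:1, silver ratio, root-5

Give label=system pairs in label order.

Ratios: P ≈ 2.422; Q ≈ 1.990; R ≈ 2.243.
Targets: 2:1 ≈ 2.000; silver ratio ≈ 2.414; root-5 ≈ 2.236.

P=silver ratio, Q=2:1, R=root-5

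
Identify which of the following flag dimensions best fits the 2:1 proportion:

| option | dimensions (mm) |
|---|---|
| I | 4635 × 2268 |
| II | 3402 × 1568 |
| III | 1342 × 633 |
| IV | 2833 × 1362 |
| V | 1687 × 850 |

V

Ratios (long/short): I ≈ 2.044; II ≈ 2.170; III ≈ 2.120; IV ≈ 2.080; V ≈ 1.985.
2:1 ≈ 2.000; option V is nearest (Δ 0.015).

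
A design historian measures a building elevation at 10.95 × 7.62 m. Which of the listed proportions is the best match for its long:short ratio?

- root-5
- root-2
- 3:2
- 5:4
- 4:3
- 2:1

root-2

Ratio = 10.95 / 7.62 ≈ 1.437.
Distances: root-5 2.236 (Δ 0.799); root-2 1.414 (Δ 0.023); 3:2 1.500 (Δ 0.063); 5:4 1.250 (Δ 0.187); 4:3 1.333 (Δ 0.104); 2:1 2.000 (Δ 0.563).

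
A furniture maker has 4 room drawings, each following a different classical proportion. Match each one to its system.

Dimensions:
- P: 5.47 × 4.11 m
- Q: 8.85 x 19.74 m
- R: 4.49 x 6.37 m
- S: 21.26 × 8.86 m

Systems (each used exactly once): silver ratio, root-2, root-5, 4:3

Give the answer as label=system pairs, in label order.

Ratios: P ≈ 1.331; Q ≈ 2.231; R ≈ 1.419; S ≈ 2.400.
Targets: silver ratio ≈ 2.414; root-2 ≈ 1.414; root-5 ≈ 2.236; 4:3 ≈ 1.333.

P=4:3, Q=root-5, R=root-2, S=silver ratio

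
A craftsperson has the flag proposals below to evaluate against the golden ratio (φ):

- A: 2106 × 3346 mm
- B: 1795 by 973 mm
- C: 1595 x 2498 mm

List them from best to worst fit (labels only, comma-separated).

A: 3346/2106 ≈ 1.589 → |1.589 − 1.618| = 0.029
B: 1795/973 ≈ 1.845 → |1.845 − 1.618| = 0.227
C: 2498/1595 ≈ 1.566 → |1.566 − 1.618| = 0.052

A, C, B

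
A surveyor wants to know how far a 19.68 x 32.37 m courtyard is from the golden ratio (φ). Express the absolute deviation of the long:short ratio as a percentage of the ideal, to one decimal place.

Ratio = 32.37 / 19.68 ≈ 1.6448.
Ideal golden ratio ≈ 1.6180. |1.6448 − 1.6180| / 1.6180 ≈ 1.66% → 1.7%.

1.7%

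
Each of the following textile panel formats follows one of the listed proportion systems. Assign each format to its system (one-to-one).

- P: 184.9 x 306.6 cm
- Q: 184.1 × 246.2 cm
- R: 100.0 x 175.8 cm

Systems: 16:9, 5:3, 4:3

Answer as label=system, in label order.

P=5:3, Q=4:3, R=16:9

Ratios: P ≈ 1.658; Q ≈ 1.337; R ≈ 1.758.
Targets: 16:9 ≈ 1.778; 5:3 ≈ 1.667; 4:3 ≈ 1.333.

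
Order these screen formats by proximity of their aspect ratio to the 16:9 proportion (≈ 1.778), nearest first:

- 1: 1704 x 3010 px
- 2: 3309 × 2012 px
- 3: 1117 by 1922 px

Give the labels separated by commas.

Ratios: 1 = 3010 / 1704 ≈ 1.766; 2 = 3309 / 2012 ≈ 1.645; 3 = 1922 / 1117 ≈ 1.721.
|Δ from 1.778|: 1 0.012; 2 0.133; 3 0.057.

1, 3, 2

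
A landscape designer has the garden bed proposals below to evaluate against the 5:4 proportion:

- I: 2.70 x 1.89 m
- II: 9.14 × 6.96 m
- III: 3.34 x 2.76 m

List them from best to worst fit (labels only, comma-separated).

III, II, I

I: 2.70/1.89 ≈ 1.429 → |1.429 − 1.250| = 0.179
II: 9.14/6.96 ≈ 1.313 → |1.313 − 1.250| = 0.063
III: 3.34/2.76 ≈ 1.210 → |1.210 − 1.250| = 0.040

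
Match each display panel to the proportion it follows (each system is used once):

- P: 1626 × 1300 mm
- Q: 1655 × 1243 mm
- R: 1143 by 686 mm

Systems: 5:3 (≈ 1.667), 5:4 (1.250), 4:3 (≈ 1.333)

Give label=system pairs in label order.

P=5:4, Q=4:3, R=5:3

P = 1626/1300 ≈ 1.251 → 5:4 (1.250)
Q = 1655/1243 ≈ 1.331 → 4:3 (1.333)
R = 1143/686 ≈ 1.666 → 5:3 (1.667)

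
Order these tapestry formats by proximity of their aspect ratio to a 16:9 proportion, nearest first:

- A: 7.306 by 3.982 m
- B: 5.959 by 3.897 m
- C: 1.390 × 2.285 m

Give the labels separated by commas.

Ratios: A = 7.306 / 3.982 ≈ 1.835; B = 5.959 / 3.897 ≈ 1.529; C = 2.285 / 1.390 ≈ 1.644.
|Δ from 1.778|: A 0.057; B 0.249; C 0.134.

A, C, B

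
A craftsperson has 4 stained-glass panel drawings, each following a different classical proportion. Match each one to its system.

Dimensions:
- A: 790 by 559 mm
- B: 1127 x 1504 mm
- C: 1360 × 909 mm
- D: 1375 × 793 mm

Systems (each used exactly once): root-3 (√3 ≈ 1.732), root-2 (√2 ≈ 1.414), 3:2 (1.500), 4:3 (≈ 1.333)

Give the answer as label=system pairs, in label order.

A=root-2, B=4:3, C=3:2, D=root-3

Ratios: A ≈ 1.413; B ≈ 1.335; C ≈ 1.496; D ≈ 1.734.
Targets: root-3 ≈ 1.732; root-2 ≈ 1.414; 3:2 ≈ 1.500; 4:3 ≈ 1.333.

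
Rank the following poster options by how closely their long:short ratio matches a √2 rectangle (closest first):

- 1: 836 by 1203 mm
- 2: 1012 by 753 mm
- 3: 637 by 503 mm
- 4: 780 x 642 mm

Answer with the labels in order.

Ratios: 1 = 1203 / 836 ≈ 1.439; 2 = 1012 / 753 ≈ 1.344; 3 = 637 / 503 ≈ 1.266; 4 = 780 / 642 ≈ 1.215.
|Δ from 1.414|: 1 0.025; 2 0.070; 3 0.148; 4 0.199.

1, 2, 3, 4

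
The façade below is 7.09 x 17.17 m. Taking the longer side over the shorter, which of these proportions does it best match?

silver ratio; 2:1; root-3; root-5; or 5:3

Ratio = 17.17 / 7.09 ≈ 2.422.
Distances: silver ratio 2.414 (Δ 0.008); 2:1 2.000 (Δ 0.422); root-3 1.732 (Δ 0.690); root-5 2.236 (Δ 0.186); 5:3 1.667 (Δ 0.755).

silver ratio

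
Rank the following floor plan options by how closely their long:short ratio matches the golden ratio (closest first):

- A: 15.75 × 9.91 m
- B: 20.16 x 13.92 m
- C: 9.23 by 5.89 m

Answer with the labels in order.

Ratios: A = 15.75 / 9.91 ≈ 1.589; B = 20.16 / 13.92 ≈ 1.448; C = 9.23 / 5.89 ≈ 1.567.
|Δ from 1.618|: A 0.029; B 0.170; C 0.051.

A, C, B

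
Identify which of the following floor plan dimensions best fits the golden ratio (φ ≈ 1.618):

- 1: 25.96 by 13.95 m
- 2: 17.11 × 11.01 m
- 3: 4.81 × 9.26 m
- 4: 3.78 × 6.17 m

Ratios (long/short): 1 ≈ 1.861; 2 ≈ 1.554; 3 ≈ 1.925; 4 ≈ 1.632.
golden ratio ≈ 1.618; option 4 is nearest (Δ 0.014).

4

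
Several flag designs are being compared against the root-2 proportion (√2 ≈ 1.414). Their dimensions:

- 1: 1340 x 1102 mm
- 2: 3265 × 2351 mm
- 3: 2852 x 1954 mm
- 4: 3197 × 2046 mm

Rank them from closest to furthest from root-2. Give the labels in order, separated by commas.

Ratios: 1 = 1340 / 1102 ≈ 1.216; 2 = 3265 / 2351 ≈ 1.389; 3 = 2852 / 1954 ≈ 1.460; 4 = 3197 / 2046 ≈ 1.563.
|Δ from 1.414|: 1 0.198; 2 0.025; 3 0.046; 4 0.149.

2, 3, 4, 1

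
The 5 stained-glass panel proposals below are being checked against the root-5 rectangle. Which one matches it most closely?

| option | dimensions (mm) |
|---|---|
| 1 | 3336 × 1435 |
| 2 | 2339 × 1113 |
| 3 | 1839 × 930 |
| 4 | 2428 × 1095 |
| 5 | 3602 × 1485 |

Ratios (long/short): 1 ≈ 2.325; 2 ≈ 2.102; 3 ≈ 1.977; 4 ≈ 2.217; 5 ≈ 2.426.
root-5 ≈ 2.236; option 4 is nearest (Δ 0.019).

4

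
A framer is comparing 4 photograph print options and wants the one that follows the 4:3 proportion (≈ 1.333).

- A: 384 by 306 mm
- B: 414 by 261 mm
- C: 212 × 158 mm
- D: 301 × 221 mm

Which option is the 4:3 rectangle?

Target 4:3 ≈ 1.333.
A: 1.255 (Δ0.078)  B: 1.586 (Δ0.253)  C: 1.342 (Δ0.009)  D: 1.362 (Δ0.029)

C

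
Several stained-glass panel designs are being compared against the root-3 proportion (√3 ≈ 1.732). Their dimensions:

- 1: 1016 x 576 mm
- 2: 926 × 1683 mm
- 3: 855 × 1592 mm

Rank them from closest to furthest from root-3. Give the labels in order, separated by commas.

1, 2, 3

1: 1016/576 ≈ 1.764 → |1.764 − 1.732| = 0.032
2: 1683/926 ≈ 1.817 → |1.817 − 1.732| = 0.085
3: 1592/855 ≈ 1.862 → |1.862 − 1.732| = 0.130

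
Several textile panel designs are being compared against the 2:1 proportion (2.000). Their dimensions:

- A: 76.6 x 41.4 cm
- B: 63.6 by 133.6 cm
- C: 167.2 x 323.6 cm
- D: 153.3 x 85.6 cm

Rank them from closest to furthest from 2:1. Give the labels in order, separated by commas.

A: 76.6/41.4 ≈ 1.850 → |1.850 − 2.000| = 0.150
B: 133.6/63.6 ≈ 2.101 → |2.101 − 2.000| = 0.101
C: 323.6/167.2 ≈ 1.935 → |1.935 − 2.000| = 0.065
D: 153.3/85.6 ≈ 1.791 → |1.791 − 2.000| = 0.209

C, B, A, D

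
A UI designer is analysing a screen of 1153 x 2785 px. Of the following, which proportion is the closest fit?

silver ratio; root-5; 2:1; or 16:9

silver ratio

2785/1153 ≈ 2.415. Nearest candidates are silver ratio (2.414, off by 0.001) and root-5 (2.236, off by 0.179).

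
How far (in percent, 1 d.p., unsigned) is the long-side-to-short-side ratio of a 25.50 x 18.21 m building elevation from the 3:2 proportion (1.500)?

6.6%

Ratio = 25.50 / 18.21 ≈ 1.4003.
Ideal 3:2 = 1.5000. |1.4003 − 1.5000| / 1.5000 ≈ 6.65% → 6.6%.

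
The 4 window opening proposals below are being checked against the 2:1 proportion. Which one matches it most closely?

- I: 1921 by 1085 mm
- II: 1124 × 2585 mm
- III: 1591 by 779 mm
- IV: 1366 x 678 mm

Ratios (long/short): I ≈ 1.771; II ≈ 2.300; III ≈ 2.042; IV ≈ 2.015.
2:1 ≈ 2.000; option IV is nearest (Δ 0.015).

IV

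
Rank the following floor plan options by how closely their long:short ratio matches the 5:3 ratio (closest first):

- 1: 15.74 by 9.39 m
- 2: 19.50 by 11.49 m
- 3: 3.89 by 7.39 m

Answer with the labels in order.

Ratios: 1 = 15.74 / 9.39 ≈ 1.676; 2 = 19.50 / 11.49 ≈ 1.697; 3 = 7.39 / 3.89 ≈ 1.900.
|Δ from 1.667|: 1 0.009; 2 0.030; 3 0.233.

1, 2, 3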